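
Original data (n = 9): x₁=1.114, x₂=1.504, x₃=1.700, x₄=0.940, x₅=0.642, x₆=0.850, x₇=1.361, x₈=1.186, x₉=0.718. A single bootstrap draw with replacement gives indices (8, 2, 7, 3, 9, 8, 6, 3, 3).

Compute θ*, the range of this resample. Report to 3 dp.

θ* = 0.982

Resample values: 1.186, 1.504, 1.361, 1.700, 0.718, 1.186, 0.850, 1.700, 1.700.
Range = 1.700 − 0.718 = 0.982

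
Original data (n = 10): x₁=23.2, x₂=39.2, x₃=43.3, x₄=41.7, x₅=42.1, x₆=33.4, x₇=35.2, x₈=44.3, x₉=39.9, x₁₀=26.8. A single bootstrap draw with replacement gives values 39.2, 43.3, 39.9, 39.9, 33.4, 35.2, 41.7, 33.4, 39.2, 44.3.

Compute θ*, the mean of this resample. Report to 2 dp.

Mean = (39.2 + 43.3 + 39.9 + 39.9 + 33.4 + 35.2 + 41.7 + 33.4 + 39.2 + 44.3) / 10 = 389.50 / 10 = 38.95

θ* = 38.95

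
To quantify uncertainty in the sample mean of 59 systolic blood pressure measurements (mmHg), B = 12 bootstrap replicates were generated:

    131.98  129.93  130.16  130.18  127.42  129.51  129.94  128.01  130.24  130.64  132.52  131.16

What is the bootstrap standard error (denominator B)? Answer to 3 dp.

Bootstrap SE is the standard deviation of the 12 replicate means.
Mean of replicates: (131.98 + 129.93 + 130.16 + 130.18 + 127.42 + 129.51 + 129.94 + 128.01 + 130.24 + 130.64 + 132.52 + 131.16) / 12 = 1561.6900 / 12 = 130.1408
Sum of squared deviations: (+1.8392)² + (−0.2108)² + (+0.0192)² + (+0.0392)² + (−2.7208)² + (−0.6308)² + (−0.2008)² + (−2.1308)² + (+0.0992)² + (+0.4992)² + (+2.3792)² + (+1.0192)² = 22.7687
Variance = 22.7687 / 12 = 1.8974
SE* = √1.8974

SE* = 1.377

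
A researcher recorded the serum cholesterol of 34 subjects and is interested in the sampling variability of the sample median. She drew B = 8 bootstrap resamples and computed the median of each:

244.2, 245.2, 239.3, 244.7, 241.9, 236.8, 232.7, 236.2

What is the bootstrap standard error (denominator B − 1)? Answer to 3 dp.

Bootstrap SE is the standard deviation of the 8 replicate medians.
Mean of replicates: (244.2 + 245.2 + 239.3 + 244.7 + 241.9 + 236.8 + 232.7 + 236.2) / 8 = 1921.0000 / 8 = 240.1250
Sum of squared deviations: (+4.0750)² + (+5.0750)² + (−0.8250)² + (+4.5750)² + (+1.7750)² + (−3.3250)² + (−7.4250)² + (−3.9250)² = 148.7150
Variance = 148.7150 / 7 = 21.2450
SE* = √21.2450

SE* = 4.609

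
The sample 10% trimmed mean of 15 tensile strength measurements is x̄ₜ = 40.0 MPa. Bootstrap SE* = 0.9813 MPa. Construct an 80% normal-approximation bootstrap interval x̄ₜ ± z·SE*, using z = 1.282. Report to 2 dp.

Margin = 1.282 × 0.9813 = 1.258
Interval: 40.0 ± 1.258

(38.74, 41.26)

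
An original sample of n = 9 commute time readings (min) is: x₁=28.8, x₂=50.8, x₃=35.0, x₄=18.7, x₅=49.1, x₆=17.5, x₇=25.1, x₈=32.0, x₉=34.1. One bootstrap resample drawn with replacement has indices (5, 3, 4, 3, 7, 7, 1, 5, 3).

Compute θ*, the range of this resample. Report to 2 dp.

Resample values: 49.1, 35.0, 18.7, 35.0, 25.1, 25.1, 28.8, 49.1, 35.0.
Range = 49.1 − 18.7 = 30.40

θ* = 30.40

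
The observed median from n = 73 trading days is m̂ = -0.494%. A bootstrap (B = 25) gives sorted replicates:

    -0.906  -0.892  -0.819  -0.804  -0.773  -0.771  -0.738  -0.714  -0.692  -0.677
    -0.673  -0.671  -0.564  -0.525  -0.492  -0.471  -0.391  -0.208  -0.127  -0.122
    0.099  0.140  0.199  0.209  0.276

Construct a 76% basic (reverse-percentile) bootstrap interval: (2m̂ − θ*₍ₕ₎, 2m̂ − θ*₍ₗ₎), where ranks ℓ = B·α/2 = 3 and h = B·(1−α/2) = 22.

Percentile endpoints at ranks 3 and 22: θ*₍3₎ = -0.819, θ*₍22₎ = 0.140.
Basic interval reflects these around m̂:
  lower = 2 × -0.494 − 0.140 = -1.128
  upper = 2 × -0.494 − -0.819 = -0.169

(-1.128, -0.169)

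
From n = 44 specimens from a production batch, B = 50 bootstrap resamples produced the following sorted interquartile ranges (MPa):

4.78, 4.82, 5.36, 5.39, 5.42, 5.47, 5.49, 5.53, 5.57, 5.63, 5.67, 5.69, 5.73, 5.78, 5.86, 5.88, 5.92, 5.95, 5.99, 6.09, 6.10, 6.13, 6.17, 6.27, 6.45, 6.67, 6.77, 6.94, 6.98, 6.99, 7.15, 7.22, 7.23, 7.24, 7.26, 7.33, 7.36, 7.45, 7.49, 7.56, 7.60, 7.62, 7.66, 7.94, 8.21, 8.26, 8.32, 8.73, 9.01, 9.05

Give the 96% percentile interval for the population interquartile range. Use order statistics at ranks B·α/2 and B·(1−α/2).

α = 0.04; lower rank = 50 × 0.020 = 1; upper rank = 50 × 0.980 = 49.
The 1st smallest replicate is 4.78; the 49th is 9.01.

(4.78, 9.01)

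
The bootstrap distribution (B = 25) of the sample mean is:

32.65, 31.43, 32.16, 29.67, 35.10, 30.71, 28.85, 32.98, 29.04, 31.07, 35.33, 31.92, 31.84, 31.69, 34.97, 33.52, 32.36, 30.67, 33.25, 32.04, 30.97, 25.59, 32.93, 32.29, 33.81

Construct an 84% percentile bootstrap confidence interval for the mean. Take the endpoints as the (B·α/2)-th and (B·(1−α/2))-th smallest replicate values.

Sorted replicates: 25.59, 28.85, 29.04, 29.67, 30.67, 30.71, 30.97, 31.07, 31.43, 31.69, 31.84, 31.92, 32.04, 32.16, 32.29, 32.36, 32.65, 32.93, 32.98, 33.25, 33.52, 33.81, 34.97, 35.10, 35.33
α = 0.16; lower rank = 25 × 0.080 = 2; upper rank = 25 × 0.920 = 23.
The 2nd smallest replicate is 28.85; the 23rd is 34.97.

(28.85, 34.97)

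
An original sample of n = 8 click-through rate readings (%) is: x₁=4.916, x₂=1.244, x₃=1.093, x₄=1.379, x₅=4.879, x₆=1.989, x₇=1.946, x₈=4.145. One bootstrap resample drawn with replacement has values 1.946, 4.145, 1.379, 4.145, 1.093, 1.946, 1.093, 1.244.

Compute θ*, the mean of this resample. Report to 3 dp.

Mean = (1.946 + 4.145 + 1.379 + 4.145 + 1.093 + 1.946 + 1.093 + 1.244) / 8 = 16.9910 / 8 = 2.124

θ* = 2.124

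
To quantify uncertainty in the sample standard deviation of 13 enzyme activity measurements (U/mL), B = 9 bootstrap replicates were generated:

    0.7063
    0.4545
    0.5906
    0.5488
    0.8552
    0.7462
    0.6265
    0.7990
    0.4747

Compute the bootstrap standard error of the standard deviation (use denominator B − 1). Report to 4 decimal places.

Bootstrap SE is the standard deviation of the 9 replicate standard deviations.
Mean of replicates: (0.7063 + 0.4545 + 0.5906 + 0.5488 + 0.8552 + 0.7462 + 0.6265 + 0.7990 + 0.4747) / 9 = 5.80180 / 9 = 0.64464
Sum of squared deviations: (+0.06166)² + (−0.19014)² + (−0.05404)² + (−0.09584)² + (+0.21056)² + (+0.10156)² + (−0.01814)² + (+0.15436)² + (−0.16994)² = 0.15975
Variance = 0.15975 / 8 = 0.01997
SE* = √0.01997

SE* = 0.1413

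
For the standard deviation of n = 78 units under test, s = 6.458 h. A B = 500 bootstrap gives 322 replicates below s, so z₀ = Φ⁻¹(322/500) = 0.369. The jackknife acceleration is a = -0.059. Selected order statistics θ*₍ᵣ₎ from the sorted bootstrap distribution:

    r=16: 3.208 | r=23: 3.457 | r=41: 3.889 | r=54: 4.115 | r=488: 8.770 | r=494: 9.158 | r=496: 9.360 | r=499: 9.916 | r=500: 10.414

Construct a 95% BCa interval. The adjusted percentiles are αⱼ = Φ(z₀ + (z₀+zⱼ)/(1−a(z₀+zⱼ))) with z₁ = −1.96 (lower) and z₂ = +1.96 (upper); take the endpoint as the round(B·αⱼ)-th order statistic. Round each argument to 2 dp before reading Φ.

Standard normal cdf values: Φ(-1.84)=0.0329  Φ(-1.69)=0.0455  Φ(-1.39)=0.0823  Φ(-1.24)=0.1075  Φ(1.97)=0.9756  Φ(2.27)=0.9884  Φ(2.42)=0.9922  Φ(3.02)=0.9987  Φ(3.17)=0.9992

(3.889, 9.360)

Lower: z₀ + z₁ = 0.369 + (-1.960) = -1.591; 1 − a(z₀+z₁) = 1 − (-0.059)(-1.591) = 0.9061; argument = 0.369 + (-1.591)/0.9061 = -1.3868 → -1.39.
α₁ = Φ(-1.39) = 0.0823; rank = round(500 × 0.0823) = 41; θ*₍41₎ = 3.889.
Upper: z₀ + z₂ = 2.329; 1 − a(z₀+z₂) = 1.1374; argument = 2.4166 → 2.42; α₂ = 0.9922; rank = 496; θ*₍496₎ = 9.360.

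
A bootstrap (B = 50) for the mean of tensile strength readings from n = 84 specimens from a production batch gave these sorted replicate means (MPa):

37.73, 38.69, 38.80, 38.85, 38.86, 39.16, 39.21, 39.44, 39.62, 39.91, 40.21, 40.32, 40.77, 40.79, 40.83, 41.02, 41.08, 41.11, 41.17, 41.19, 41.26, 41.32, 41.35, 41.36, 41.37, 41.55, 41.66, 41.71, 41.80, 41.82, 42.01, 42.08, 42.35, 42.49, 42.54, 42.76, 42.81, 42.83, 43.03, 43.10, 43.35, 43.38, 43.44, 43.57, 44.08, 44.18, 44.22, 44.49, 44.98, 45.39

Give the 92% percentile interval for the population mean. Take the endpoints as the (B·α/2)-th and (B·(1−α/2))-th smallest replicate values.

α = 0.08; lower rank = 50 × 0.040 = 2; upper rank = 50 × 0.960 = 48.
The 2nd smallest replicate is 38.69; the 48th is 44.49.

(38.69, 44.49)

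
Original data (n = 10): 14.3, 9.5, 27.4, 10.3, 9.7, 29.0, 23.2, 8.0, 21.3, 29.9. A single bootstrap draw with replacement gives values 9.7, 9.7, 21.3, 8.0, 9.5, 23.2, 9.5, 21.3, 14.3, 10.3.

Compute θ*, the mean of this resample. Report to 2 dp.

Mean = (9.7 + 9.7 + 21.3 + 8.0 + 9.5 + 23.2 + 9.5 + 21.3 + 14.3 + 10.3) / 10 = 136.80 / 10 = 13.68

θ* = 13.68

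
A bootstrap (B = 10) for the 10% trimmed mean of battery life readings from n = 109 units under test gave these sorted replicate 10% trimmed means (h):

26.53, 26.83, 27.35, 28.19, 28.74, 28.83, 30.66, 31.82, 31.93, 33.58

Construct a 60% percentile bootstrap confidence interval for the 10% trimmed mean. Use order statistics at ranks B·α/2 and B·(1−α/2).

(26.83, 31.82)

α = 0.40; lower rank = 10 × 0.200 = 2; upper rank = 10 × 0.800 = 8.
The 2nd smallest replicate is 26.83; the 8th is 31.82.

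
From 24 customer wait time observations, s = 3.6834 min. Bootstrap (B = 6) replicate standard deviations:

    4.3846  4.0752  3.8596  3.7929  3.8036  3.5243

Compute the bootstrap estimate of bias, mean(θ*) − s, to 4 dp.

bias = +0.2233

mean(θ*) = (4.3846 + 4.0752 + 3.8596 + 3.7929 + 3.8036 + 3.5243) / 6 = 3.90670
bias = 3.90670 − 3.6834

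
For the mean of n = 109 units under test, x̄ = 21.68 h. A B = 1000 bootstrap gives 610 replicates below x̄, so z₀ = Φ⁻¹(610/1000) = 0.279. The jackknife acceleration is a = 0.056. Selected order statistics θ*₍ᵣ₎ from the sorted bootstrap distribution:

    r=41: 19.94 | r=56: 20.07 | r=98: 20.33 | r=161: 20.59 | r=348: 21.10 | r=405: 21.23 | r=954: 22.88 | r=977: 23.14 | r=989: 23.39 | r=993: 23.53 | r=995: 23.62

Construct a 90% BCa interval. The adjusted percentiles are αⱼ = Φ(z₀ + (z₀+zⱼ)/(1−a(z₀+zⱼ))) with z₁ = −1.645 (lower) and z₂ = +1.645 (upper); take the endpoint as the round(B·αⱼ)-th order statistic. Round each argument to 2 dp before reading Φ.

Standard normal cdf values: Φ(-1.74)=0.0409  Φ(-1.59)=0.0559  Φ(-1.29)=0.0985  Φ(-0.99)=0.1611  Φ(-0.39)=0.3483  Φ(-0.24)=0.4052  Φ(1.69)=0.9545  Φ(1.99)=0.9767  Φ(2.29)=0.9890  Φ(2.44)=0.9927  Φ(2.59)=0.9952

(20.59, 23.53)

Lower: z₀ + z₁ = 0.279 + (-1.645) = -1.366; 1 − a(z₀+z₁) = 1 − (0.056)(-1.366) = 1.0765; argument = 0.279 + (-1.366)/1.0765 = -0.9899 → -0.99.
α₁ = Φ(-0.99) = 0.1611; rank = round(1000 × 0.1611) = 161; θ*₍161₎ = 20.59.
Upper: z₀ + z₂ = 1.924; 1 − a(z₀+z₂) = 0.8923; argument = 2.4353 → 2.44; α₂ = 0.9927; rank = 993; θ*₍993₎ = 23.53.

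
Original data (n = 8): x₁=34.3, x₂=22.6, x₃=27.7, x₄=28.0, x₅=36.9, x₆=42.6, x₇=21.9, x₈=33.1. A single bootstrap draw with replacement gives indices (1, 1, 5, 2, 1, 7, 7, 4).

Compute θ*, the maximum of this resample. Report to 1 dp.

Resample values: 34.3, 34.3, 36.9, 22.6, 34.3, 21.9, 21.9, 28.0.
Maximum = 36.9

θ* = 36.9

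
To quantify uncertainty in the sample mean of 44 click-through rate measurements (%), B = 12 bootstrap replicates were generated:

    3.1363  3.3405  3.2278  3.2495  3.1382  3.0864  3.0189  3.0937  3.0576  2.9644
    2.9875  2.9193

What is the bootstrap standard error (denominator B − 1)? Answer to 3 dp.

Bootstrap SE is the standard deviation of the 12 replicate means.
Mean of replicates: (3.1363 + 3.3405 + 3.2278 + 3.2495 + 3.1382 + 3.0864 + 3.0189 + 3.0937 + 3.0576 + 2.9644 + 2.9875 + 2.9193) / 12 = 37.22010 / 12 = 3.10168
Sum of squared deviations: (+0.03462)² + (+0.23882)² + (+0.12612)² + (+0.14782)² + (+0.03652)² + (−0.01528)² + (−0.08278)² + (−0.00798)² + (−0.04408)² + (−0.13728)² + (−0.11418)² + (−0.18238)² = 0.17156
Variance = 0.17156 / 11 = 0.01560
SE* = √0.01560

SE* = 0.125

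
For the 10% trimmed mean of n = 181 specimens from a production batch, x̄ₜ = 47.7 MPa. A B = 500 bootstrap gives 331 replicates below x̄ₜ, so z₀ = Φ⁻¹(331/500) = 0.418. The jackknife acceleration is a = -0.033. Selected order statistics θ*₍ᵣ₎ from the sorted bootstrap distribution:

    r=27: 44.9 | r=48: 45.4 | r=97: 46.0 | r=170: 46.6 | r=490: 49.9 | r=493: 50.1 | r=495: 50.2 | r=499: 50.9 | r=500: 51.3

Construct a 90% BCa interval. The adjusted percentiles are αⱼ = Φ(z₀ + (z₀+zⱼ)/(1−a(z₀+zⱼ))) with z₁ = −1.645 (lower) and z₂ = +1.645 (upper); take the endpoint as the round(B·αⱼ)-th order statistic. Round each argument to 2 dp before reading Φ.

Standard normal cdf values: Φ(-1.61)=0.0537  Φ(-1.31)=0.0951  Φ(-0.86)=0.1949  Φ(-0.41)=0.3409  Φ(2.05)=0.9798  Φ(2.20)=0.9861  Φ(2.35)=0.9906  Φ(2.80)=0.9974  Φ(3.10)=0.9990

Lower: z₀ + z₁ = 0.418 + (-1.645) = -1.227; 1 − a(z₀+z₁) = 1 − (-0.033)(-1.227) = 0.9595; argument = 0.418 + (-1.227)/0.9595 = -0.8608 → -0.86.
α₁ = Φ(-0.86) = 0.1949; rank = round(500 × 0.1949) = 97; θ*₍97₎ = 46.0.
Upper: z₀ + z₂ = 2.063; 1 − a(z₀+z₂) = 1.0681; argument = 2.3495 → 2.35; α₂ = 0.9906; rank = 495; θ*₍495₎ = 50.2.

(46.0, 50.2)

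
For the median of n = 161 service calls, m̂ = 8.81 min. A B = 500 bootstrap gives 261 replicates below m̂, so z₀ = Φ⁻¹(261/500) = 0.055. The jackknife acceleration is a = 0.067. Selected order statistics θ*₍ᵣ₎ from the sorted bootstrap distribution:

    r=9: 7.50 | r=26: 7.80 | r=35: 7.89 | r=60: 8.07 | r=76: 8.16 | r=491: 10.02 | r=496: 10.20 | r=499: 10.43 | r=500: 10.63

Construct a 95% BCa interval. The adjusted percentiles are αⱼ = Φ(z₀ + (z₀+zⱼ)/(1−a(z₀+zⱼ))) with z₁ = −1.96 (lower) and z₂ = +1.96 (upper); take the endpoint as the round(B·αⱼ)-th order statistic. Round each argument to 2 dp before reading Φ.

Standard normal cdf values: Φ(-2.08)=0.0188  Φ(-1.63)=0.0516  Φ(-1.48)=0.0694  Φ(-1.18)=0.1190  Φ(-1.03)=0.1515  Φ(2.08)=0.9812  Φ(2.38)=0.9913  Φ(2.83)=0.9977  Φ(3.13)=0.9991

Lower: z₀ + z₁ = 0.055 + (-1.960) = -1.905; 1 − a(z₀+z₁) = 1 − (0.067)(-1.905) = 1.1276; argument = 0.055 + (-1.905)/1.1276 = -1.6344 → -1.63.
α₁ = Φ(-1.63) = 0.0516; rank = round(500 × 0.0516) = 26; θ*₍26₎ = 7.80.
Upper: z₀ + z₂ = 2.015; 1 − a(z₀+z₂) = 0.8650; argument = 2.3845 → 2.38; α₂ = 0.9913; rank = 496; θ*₍496₎ = 10.20.

(7.80, 10.20)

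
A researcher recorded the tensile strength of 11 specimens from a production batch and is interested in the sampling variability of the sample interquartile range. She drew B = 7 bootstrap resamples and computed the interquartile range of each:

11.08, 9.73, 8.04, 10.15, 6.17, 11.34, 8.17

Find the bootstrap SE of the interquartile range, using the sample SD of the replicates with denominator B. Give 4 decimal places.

SE* = 1.7268

Bootstrap SE is the standard deviation of the 7 replicate interquartile ranges.
Mean of replicates: (11.08 + 9.73 + 8.04 + 10.15 + 6.17 + 11.34 + 8.17) / 7 = 64.68000 / 7 = 9.24000
Sum of squared deviations: (+1.84000)² + (+0.49000)² + (−1.20000)² + (+0.91000)² + (−3.07000)² + (+2.10000)² + (−1.07000)² = 20.87360
Variance = 20.87360 / 7 = 2.98194
SE* = √2.98194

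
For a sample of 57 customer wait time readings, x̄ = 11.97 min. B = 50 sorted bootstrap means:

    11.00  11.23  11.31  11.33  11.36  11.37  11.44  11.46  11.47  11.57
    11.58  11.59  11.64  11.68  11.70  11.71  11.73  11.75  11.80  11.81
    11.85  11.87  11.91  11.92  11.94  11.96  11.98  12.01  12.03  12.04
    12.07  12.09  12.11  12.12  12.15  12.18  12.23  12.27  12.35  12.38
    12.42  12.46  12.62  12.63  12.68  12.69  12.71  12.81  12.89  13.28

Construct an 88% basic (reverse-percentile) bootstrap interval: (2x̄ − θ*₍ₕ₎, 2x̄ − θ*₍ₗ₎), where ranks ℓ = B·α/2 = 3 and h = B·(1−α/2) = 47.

Percentile endpoints at ranks 3 and 47: θ*₍3₎ = 11.31, θ*₍47₎ = 12.71.
Basic interval reflects these around x̄:
  lower = 2 × 11.97 − 12.71 = 11.23
  upper = 2 × 11.97 − 11.31 = 12.63

(11.23, 12.63)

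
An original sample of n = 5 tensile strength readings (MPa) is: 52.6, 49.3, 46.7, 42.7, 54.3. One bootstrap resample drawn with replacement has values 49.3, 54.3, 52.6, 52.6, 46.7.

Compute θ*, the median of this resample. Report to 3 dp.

Sorted: 46.7, 49.3, 52.6, 52.6, 54.3
Median = middle value = 52.600

θ* = 52.600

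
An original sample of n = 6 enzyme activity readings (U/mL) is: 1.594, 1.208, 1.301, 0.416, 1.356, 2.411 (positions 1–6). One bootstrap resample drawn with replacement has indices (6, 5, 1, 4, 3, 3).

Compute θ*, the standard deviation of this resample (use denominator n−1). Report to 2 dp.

Resample values: 2.411, 1.356, 1.594, 0.416, 1.301, 1.301.
Mean = 1.3965; sum of squared deviations = 2.0495
s² = 2.0495 / 5 = 0.4099
s = √0.4099 = 0.64

θ* = 0.64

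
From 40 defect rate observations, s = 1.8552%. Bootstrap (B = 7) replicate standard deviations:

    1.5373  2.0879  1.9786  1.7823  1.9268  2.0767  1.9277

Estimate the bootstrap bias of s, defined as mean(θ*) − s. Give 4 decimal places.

bias = +0.0473

mean(θ*) = (1.5373 + 2.0879 + 1.9786 + 1.7823 + 1.9268 + 2.0767 + 1.9277) / 7 = 1.90247
bias = 1.90247 − 1.8552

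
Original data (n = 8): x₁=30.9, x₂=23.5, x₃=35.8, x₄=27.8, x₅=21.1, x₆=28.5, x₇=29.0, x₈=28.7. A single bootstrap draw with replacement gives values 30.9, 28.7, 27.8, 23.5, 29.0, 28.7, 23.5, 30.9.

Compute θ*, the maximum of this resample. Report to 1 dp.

Maximum = 30.9

θ* = 30.9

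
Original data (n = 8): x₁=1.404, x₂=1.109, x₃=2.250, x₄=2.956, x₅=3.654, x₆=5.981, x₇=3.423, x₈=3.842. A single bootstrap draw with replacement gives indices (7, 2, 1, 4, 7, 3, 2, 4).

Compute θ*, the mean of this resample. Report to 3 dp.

Resample values: 3.423, 1.109, 1.404, 2.956, 3.423, 2.250, 1.109, 2.956.
Mean = (3.423 + 1.109 + 1.404 + 2.956 + 3.423 + 2.250 + 1.109 + 2.956) / 8 = 18.6300 / 8 = 2.329

θ* = 2.329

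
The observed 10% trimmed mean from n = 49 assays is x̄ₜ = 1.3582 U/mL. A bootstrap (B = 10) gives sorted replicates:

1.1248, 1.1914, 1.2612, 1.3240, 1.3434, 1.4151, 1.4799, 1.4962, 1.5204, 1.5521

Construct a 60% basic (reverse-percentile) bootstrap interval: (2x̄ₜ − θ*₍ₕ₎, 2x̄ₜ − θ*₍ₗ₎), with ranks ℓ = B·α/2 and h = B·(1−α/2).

(1.2202, 1.5250)

Percentile endpoints at ranks 2 and 8: θ*₍2₎ = 1.1914, θ*₍8₎ = 1.4962.
Basic interval reflects these around x̄ₜ:
  lower = 2 × 1.3582 − 1.4962 = 1.2202
  upper = 2 × 1.3582 − 1.1914 = 1.5250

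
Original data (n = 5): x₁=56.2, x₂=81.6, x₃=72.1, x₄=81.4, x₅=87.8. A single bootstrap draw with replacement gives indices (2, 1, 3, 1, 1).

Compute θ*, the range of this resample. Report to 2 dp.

θ* = 25.40

Resample values: 81.6, 56.2, 72.1, 56.2, 56.2.
Range = 81.6 − 56.2 = 25.40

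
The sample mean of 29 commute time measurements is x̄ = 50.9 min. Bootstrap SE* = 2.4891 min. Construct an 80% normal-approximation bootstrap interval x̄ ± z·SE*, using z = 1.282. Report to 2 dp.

Margin = 1.282 × 2.4891 = 3.191
Interval: 50.9 ± 3.191

(47.71, 54.09)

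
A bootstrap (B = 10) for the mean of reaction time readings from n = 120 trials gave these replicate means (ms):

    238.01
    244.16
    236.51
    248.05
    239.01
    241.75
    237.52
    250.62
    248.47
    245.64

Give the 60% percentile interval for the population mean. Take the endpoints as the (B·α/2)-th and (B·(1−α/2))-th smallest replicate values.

(237.52, 248.05)

Sorted replicates: 236.51, 237.52, 238.01, 239.01, 241.75, 244.16, 245.64, 248.05, 248.47, 250.62
α = 0.40; lower rank = 10 × 0.200 = 2; upper rank = 10 × 0.800 = 8.
The 2nd smallest replicate is 237.52; the 8th is 248.05.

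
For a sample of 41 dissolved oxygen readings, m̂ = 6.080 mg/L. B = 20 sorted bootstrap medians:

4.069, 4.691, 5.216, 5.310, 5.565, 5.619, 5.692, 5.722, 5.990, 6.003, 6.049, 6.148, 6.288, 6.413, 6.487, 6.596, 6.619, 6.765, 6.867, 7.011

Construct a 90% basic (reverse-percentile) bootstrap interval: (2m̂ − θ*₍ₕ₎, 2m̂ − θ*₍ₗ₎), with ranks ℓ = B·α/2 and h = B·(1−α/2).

Percentile endpoints at ranks 1 and 19: θ*₍1₎ = 4.069, θ*₍19₎ = 6.867.
Basic interval reflects these around m̂:
  lower = 2 × 6.080 − 6.867 = 5.293
  upper = 2 × 6.080 − 4.069 = 8.091

(5.293, 8.091)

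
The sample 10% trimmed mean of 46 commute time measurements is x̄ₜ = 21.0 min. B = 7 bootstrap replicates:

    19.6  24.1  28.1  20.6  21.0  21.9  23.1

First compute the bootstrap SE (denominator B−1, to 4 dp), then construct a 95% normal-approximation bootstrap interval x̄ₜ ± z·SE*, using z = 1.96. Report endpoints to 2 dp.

(15.41, 26.59)

Mean of replicates = 22.6286; sum of squared deviations = 48.7943; SE* = √(48.7943/6) = 2.8517
Margin = 1.96 × 2.8517 = 5.589
Interval: 21.0 ± 5.589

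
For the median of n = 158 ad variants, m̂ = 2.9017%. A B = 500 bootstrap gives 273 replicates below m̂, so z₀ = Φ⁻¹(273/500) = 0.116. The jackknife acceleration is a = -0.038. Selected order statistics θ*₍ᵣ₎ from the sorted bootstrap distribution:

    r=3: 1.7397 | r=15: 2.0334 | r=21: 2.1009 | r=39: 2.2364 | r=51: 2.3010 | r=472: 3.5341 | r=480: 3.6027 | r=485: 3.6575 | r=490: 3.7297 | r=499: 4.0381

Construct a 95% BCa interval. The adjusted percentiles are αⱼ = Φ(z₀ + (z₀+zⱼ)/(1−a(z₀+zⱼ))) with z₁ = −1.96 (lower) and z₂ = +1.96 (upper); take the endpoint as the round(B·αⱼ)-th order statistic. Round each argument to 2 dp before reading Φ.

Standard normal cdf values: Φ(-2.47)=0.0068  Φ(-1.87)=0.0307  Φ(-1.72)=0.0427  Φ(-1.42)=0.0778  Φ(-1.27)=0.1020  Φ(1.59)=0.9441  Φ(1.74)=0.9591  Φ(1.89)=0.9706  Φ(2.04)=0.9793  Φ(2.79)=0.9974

Lower: z₀ + z₁ = 0.116 + (-1.960) = -1.844; 1 − a(z₀+z₁) = 1 − (-0.038)(-1.844) = 0.9299; argument = 0.116 + (-1.844)/0.9299 = -1.8669 → -1.87.
α₁ = Φ(-1.87) = 0.0307; rank = round(500 × 0.0307) = 15; θ*₍15₎ = 2.0334.
Upper: z₀ + z₂ = 2.076; 1 − a(z₀+z₂) = 1.0789; argument = 2.0402 → 2.04; α₂ = 0.9793; rank = 490; θ*₍490₎ = 3.7297.

(2.0334, 3.7297)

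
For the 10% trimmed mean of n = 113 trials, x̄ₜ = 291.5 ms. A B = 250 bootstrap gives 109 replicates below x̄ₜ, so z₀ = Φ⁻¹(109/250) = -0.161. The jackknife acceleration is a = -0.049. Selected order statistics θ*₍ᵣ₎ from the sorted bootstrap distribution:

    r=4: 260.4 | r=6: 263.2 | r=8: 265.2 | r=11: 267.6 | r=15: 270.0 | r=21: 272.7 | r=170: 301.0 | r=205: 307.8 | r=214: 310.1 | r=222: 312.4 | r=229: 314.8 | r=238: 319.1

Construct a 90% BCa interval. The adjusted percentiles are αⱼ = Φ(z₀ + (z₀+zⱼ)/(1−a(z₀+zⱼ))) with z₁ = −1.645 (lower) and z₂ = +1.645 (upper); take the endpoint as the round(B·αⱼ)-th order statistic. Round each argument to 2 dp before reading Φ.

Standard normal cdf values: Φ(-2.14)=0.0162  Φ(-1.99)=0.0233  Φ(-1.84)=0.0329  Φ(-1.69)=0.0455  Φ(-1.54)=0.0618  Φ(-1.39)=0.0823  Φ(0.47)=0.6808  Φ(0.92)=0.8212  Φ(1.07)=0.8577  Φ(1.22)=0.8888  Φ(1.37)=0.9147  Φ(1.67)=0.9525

Lower: z₀ + z₁ = -0.161 + (-1.645) = -1.806; 1 − a(z₀+z₁) = 1 − (-0.049)(-1.806) = 0.9115; argument = -0.161 + (-1.806)/0.9115 = -2.1423 → -2.14.
α₁ = Φ(-2.14) = 0.0162; rank = round(250 × 0.0162) = 4; θ*₍4₎ = 260.4.
Upper: z₀ + z₂ = 1.484; 1 − a(z₀+z₂) = 1.0727; argument = 1.2224 → 1.22; α₂ = 0.8888; rank = 222; θ*₍222₎ = 312.4.

(260.4, 312.4)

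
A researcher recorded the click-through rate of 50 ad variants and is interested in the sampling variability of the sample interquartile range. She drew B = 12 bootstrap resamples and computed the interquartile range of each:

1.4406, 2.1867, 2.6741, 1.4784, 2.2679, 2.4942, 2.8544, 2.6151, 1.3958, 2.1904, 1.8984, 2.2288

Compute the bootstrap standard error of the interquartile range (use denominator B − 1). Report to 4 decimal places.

Bootstrap SE is the standard deviation of the 12 replicate interquartile ranges.
Mean of replicates: (1.4406 + 2.1867 + 2.6741 + 1.4784 + 2.2679 + 2.4942 + 2.8544 + 2.6151 + 1.3958 + 2.1904 + 1.8984 + 2.2288) / 12 = 25.72480 / 12 = 2.14373
Sum of squared deviations: (−0.70313)² + (+0.04297)² + (+0.53037)² + (−0.66533)² + (+0.12417)² + (+0.35047)² + (+0.71067)² + (+0.47137)² + (−0.74793)² + (+0.04667)² + (−0.24533)² + (+0.08507)² = 2.71468
Variance = 2.71468 / 11 = 0.24679
SE* = √0.24679

SE* = 0.4968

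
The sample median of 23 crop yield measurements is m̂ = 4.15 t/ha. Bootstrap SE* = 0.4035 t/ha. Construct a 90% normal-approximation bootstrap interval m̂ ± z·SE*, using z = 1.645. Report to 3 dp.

(3.486, 4.814)

Margin = 1.645 × 0.4035 = 0.6638
Interval: 4.15 ± 0.6638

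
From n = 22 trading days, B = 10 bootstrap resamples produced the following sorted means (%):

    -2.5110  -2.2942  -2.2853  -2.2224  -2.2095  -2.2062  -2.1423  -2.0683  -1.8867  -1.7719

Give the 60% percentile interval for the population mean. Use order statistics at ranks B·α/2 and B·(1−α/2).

(-2.2942, -2.0683)

α = 0.40; lower rank = 10 × 0.200 = 2; upper rank = 10 × 0.800 = 8.
The 2nd smallest replicate is -2.2942; the 8th is -2.0683.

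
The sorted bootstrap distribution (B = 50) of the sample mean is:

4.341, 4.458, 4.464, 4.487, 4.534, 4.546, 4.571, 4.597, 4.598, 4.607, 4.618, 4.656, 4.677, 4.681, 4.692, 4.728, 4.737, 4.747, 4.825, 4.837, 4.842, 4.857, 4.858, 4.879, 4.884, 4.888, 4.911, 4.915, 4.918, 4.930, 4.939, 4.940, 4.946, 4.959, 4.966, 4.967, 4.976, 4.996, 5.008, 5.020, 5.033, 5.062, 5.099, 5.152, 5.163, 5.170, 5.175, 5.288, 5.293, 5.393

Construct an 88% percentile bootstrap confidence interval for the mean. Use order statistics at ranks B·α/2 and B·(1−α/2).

α = 0.12; lower rank = 50 × 0.060 = 3; upper rank = 50 × 0.940 = 47.
The 3rd smallest replicate is 4.464; the 47th is 5.175.

(4.464, 5.175)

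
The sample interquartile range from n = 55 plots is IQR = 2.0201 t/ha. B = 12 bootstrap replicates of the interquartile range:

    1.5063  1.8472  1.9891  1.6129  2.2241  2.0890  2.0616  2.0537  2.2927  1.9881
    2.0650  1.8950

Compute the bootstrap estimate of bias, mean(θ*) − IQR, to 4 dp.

bias = −0.0514

mean(θ*) = (1.5063 + 1.8472 + 1.9891 + 1.6129 + 2.2241 + 2.0890 + 2.0616 + 2.0537 + 2.2927 + 1.9881 + 2.0650 + 1.8950) / 12 = 1.96873
bias = 1.96873 − 2.0201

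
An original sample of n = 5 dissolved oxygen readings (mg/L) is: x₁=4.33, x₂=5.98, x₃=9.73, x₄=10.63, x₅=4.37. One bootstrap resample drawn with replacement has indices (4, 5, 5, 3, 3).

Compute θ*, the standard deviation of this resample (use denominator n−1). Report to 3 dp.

θ* = 3.122

Resample values: 10.63, 4.37, 4.37, 9.73, 9.73.
Mean = 7.7660; sum of squared deviations = 38.9827
s² = 38.9827 / 4 = 9.7457
s = √9.7457 = 3.122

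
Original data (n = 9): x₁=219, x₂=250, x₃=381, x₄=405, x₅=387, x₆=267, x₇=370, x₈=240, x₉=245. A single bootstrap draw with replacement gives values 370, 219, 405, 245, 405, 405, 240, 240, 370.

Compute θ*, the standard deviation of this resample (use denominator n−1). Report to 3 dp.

Mean = 322.1111; sum of squared deviations = 55260.8889
s² = 55260.8889 / 8 = 6907.6111
s = √6907.6111 = 83.112

θ* = 83.112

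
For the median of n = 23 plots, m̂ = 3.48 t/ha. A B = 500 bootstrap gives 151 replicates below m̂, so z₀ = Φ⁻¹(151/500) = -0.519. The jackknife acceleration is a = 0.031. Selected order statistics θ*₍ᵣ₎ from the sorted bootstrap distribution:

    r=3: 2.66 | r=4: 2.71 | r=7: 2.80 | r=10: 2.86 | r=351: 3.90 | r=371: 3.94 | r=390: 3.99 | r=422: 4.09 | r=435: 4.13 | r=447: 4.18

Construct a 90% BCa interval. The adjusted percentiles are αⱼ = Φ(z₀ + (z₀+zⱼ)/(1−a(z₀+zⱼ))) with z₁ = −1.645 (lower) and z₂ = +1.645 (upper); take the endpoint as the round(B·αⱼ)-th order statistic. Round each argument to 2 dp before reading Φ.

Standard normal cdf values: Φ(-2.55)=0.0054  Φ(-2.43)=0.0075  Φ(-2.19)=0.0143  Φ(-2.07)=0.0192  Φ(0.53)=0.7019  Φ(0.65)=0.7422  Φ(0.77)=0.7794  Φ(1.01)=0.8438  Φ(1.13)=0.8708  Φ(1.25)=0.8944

Lower: z₀ + z₁ = -0.519 + (-1.645) = -2.164; 1 − a(z₀+z₁) = 1 − (0.031)(-2.164) = 1.0671; argument = -0.519 + (-2.164)/1.0671 = -2.5470 → -2.55.
α₁ = Φ(-2.55) = 0.0054; rank = round(500 × 0.0054) = 3; θ*₍3₎ = 2.66.
Upper: z₀ + z₂ = 1.126; 1 − a(z₀+z₂) = 0.9651; argument = 0.6477 → 0.65; α₂ = 0.7422; rank = 371; θ*₍371₎ = 3.94.

(2.66, 3.94)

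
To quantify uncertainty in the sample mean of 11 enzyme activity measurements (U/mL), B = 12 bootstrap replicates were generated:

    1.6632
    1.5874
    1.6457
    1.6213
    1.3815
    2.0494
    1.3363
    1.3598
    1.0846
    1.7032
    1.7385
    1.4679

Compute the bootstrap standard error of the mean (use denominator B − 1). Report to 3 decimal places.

Bootstrap SE is the standard deviation of the 12 replicate means.
Mean of replicates: (1.6632 + 1.5874 + 1.6457 + 1.6213 + 1.3815 + 2.0494 + 1.3363 + 1.3598 + 1.0846 + 1.7032 + 1.7385 + 1.4679) / 12 = 18.63880 / 12 = 1.55323
Sum of squared deviations: (+0.10997)² + (+0.03417)² + (+0.09247)² + (+0.06807)² + (−0.17173)² + (+0.49617)² + (−0.21693)² + (−0.19343)² + (−0.46863)² + (+0.14997)² + (+0.18527)² + (−0.08533)² = 0.67031
Variance = 0.67031 / 11 = 0.06094
SE* = √0.06094

SE* = 0.247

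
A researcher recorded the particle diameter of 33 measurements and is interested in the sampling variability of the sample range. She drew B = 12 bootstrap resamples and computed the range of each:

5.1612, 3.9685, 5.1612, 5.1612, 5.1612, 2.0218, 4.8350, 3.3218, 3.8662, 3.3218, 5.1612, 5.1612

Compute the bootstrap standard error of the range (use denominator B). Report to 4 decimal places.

Bootstrap SE is the standard deviation of the 12 replicate ranges.
Mean of replicates: (5.1612 + 3.9685 + 5.1612 + 5.1612 + 5.1612 + 2.0218 + 4.8350 + 3.3218 + 3.8662 + 3.3218 + 5.1612 + 5.1612) / 12 = 52.30230 / 12 = 4.35853
Sum of squared deviations: (+0.80267)² + (−0.39003)² + (+0.80267)² + (+0.80267)² + (+0.80267)² + (−2.33673)² + (+0.47647)² + (−1.03673)² + (−0.49233)² + (−1.03673)² + (+0.80267)² + (+0.80267)² = 12.09714
Variance = 12.09714 / 12 = 1.00809
SE* = √1.00809

SE* = 1.0040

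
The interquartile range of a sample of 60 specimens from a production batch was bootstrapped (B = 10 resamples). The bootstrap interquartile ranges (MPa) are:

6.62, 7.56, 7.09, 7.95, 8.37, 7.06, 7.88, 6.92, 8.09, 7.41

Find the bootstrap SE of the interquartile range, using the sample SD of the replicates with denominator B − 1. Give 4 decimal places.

SE* = 0.5711

Bootstrap SE is the standard deviation of the 10 replicate interquartile ranges.
Mean of replicates: (6.62 + 7.56 + 7.09 + 7.95 + 8.37 + 7.06 + 7.88 + 6.92 + 8.09 + 7.41) / 10 = 74.95000 / 10 = 7.49500
Sum of squared deviations: (−0.87500)² + (+0.06500)² + (−0.40500)² + (+0.45500)² + (+0.87500)² + (−0.43500)² + (+0.38500)² + (−0.57500)² + (+0.59500)² + (−0.08500)² = 2.93585
Variance = 2.93585 / 9 = 0.32621
SE* = √0.32621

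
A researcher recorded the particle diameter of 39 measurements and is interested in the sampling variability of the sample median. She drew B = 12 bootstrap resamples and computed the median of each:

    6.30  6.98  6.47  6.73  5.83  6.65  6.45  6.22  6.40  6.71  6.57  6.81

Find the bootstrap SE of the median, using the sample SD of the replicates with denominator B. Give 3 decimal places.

SE* = 0.293

Bootstrap SE is the standard deviation of the 12 replicate medians.
Mean of replicates: (6.30 + 6.98 + 6.47 + 6.73 + 5.83 + 6.65 + 6.45 + 6.22 + 6.40 + 6.71 + 6.57 + 6.81) / 12 = 78.1200 / 12 = 6.5100
Sum of squared deviations: (−0.2100)² + (+0.4700)² + (−0.0400)² + (+0.2200)² + (−0.6800)² + (+0.1400)² + (−0.0600)² + (−0.2900)² + (−0.1100)² + (+0.2000)² + (+0.0600)² + (+0.3000)² = 1.0304
Variance = 1.0304 / 12 = 0.0859
SE* = √0.0859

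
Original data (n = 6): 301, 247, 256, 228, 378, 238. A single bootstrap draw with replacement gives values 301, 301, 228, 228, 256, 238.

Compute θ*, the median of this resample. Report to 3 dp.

Sorted: 228, 228, 238, 256, 301, 301
Median = average of the two middle values = 247.000

θ* = 247.000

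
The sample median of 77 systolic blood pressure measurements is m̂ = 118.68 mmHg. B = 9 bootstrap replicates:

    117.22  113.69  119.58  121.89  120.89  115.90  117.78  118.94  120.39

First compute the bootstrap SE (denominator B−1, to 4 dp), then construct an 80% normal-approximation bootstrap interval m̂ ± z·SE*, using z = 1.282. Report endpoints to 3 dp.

Mean of replicates = 118.4756; sum of squared deviations = 54.1838; SE* = √(54.1838/8) = 2.6025
Margin = 1.282 × 2.6025 = 3.3364
Interval: 118.68 ± 3.3364

(115.344, 122.016)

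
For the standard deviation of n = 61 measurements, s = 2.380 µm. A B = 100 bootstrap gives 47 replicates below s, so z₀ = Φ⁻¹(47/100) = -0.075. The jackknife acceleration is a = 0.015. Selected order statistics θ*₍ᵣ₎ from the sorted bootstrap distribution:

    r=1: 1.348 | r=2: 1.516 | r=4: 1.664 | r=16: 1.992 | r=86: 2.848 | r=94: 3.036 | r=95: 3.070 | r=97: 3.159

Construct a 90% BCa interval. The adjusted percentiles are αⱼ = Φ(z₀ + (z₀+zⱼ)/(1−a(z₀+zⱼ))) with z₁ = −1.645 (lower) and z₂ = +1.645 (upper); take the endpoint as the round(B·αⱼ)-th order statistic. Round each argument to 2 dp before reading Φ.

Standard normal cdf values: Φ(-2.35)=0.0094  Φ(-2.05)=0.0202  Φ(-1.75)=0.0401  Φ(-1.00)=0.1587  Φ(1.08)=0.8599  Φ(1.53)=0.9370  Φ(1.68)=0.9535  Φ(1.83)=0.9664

Lower: z₀ + z₁ = -0.075 + (-1.645) = -1.720; 1 − a(z₀+z₁) = 1 − (0.015)(-1.720) = 1.0258; argument = -0.075 + (-1.720)/1.0258 = -1.7517 → -1.75.
α₁ = Φ(-1.75) = 0.0401; rank = round(100 × 0.0401) = 4; θ*₍4₎ = 1.664.
Upper: z₀ + z₂ = 1.570; 1 − a(z₀+z₂) = 0.9765; argument = 1.5329 → 1.53; α₂ = 0.9370; rank = 94; θ*₍94₎ = 3.036.

(1.664, 3.036)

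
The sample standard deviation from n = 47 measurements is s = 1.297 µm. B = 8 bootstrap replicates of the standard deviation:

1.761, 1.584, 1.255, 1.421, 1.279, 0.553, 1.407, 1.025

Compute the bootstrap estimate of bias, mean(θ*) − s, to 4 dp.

mean(θ*) = (1.761 + 1.584 + 1.255 + 1.421 + 1.279 + 0.553 + 1.407 + 1.025) / 8 = 1.28563
bias = 1.28563 − 1.297

bias = −0.0114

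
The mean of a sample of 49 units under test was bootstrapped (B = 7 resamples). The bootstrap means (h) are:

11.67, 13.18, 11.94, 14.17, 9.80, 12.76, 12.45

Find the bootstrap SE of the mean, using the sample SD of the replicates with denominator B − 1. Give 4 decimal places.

SE* = 1.3711

Bootstrap SE is the standard deviation of the 7 replicate means.
Mean of replicates: (11.67 + 13.18 + 11.94 + 14.17 + 9.80 + 12.76 + 12.45) / 7 = 85.97000 / 7 = 12.28143
Sum of squared deviations: (−0.61143)² + (+0.89857)² + (−0.34143)² + (+1.88857)² + (−2.48143)² + (+0.47857)² + (+0.16857)² = 11.27949
Variance = 11.27949 / 6 = 1.87991
SE* = √1.87991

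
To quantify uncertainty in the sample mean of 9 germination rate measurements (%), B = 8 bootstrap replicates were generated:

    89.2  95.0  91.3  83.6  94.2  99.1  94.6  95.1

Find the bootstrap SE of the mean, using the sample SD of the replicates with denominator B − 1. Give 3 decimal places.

SE* = 4.703

Bootstrap SE is the standard deviation of the 8 replicate means.
Mean of replicates: (89.2 + 95.0 + 91.3 + 83.6 + 94.2 + 99.1 + 94.6 + 95.1) / 8 = 742.1000 / 8 = 92.7625
Sum of squared deviations: (−3.5625)² + (+2.2375)² + (−1.4625)² + (−9.1625)² + (+1.4375)² + (+6.3375)² + (+1.8375)² + (+2.3375)² = 154.8587
Variance = 154.8587 / 7 = 22.1227
SE* = √22.1227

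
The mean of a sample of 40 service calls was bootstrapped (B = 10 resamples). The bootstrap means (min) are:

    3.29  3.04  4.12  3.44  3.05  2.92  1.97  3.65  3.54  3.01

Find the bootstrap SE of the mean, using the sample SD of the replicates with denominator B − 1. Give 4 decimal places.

Bootstrap SE is the standard deviation of the 10 replicate means.
Mean of replicates: (3.29 + 3.04 + 4.12 + 3.44 + 3.05 + 2.92 + 1.97 + 3.65 + 3.54 + 3.01) / 10 = 32.03000 / 10 = 3.20300
Sum of squared deviations: (+0.08700)² + (−0.16300)² + (+0.91700)² + (+0.23700)² + (−0.15300)² + (−0.28300)² + (−1.23300)² + (+0.44700)² + (+0.33700)² + (−0.19300)² = 2.90561
Variance = 2.90561 / 9 = 0.32285
SE* = √0.32285

SE* = 0.5682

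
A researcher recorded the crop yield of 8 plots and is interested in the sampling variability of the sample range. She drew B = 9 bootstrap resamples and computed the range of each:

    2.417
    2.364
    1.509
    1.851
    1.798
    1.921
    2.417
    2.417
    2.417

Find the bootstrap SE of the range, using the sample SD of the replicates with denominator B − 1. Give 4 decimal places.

Bootstrap SE is the standard deviation of the 9 replicate ranges.
Mean of replicates: (2.417 + 2.364 + 1.509 + 1.851 + 1.798 + 1.921 + 2.417 + 2.417 + 2.417) / 9 = 19.11100 / 9 = 2.12344
Sum of squared deviations: (+0.29356)² + (+0.24056)² + (−0.61444)² + (−0.27244)² + (−0.32544)² + (−0.20244)² + (+0.29356)² + (+0.29356)² + (+0.29356)² = 1.00123
Variance = 1.00123 / 8 = 0.12515
SE* = √0.12515

SE* = 0.3538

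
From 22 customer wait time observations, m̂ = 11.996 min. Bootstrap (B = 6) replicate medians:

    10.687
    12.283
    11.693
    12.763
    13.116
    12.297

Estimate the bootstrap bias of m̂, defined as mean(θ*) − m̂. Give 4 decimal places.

mean(θ*) = (10.687 + 12.283 + 11.693 + 12.763 + 13.116 + 12.297) / 6 = 12.13983
bias = 12.13983 − 11.996

bias = +0.1438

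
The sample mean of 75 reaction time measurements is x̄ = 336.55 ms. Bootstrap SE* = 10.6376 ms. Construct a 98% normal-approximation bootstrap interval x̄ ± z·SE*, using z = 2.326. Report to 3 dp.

Margin = 2.326 × 10.6376 = 24.7431
Interval: 336.55 ± 24.7431

(311.807, 361.293)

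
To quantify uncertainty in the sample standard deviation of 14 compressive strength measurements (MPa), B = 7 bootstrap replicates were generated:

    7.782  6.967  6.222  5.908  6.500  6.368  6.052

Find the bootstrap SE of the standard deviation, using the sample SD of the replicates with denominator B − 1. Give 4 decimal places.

Bootstrap SE is the standard deviation of the 7 replicate standard deviations.
Mean of replicates: (7.782 + 6.967 + 6.222 + 5.908 + 6.500 + 6.368 + 6.052) / 7 = 45.79900 / 7 = 6.54271
Sum of squared deviations: (+1.23929)² + (+0.42429)² + (−0.32071)² + (−0.63471)² + (−0.04271)² + (−0.17471)² + (−0.49071)² = 2.49472
Variance = 2.49472 / 6 = 0.41579
SE* = √0.41579

SE* = 0.6448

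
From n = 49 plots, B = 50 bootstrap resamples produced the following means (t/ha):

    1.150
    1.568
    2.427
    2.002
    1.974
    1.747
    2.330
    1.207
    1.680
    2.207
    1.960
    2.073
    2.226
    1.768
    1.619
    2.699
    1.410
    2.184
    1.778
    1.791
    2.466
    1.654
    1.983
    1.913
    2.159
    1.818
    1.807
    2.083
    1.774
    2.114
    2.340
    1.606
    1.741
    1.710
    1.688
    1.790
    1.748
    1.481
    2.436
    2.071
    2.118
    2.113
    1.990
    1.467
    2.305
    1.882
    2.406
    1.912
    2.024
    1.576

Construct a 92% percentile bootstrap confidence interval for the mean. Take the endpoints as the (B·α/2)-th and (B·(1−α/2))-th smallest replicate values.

(1.207, 2.436)

Sorted replicates: 1.150, 1.207, 1.410, 1.467, 1.481, 1.568, 1.576, 1.606, 1.619, 1.654, 1.680, 1.688, 1.710, 1.741, 1.747, 1.748, 1.768, 1.774, 1.778, 1.790, 1.791, 1.807, 1.818, 1.882, 1.912, 1.913, 1.960, 1.974, 1.983, 1.990, 2.002, 2.024, 2.071, 2.073, 2.083, 2.113, 2.114, 2.118, 2.159, 2.184, 2.207, 2.226, 2.305, 2.330, 2.340, 2.406, 2.427, 2.436, 2.466, 2.699
α = 0.08; lower rank = 50 × 0.040 = 2; upper rank = 50 × 0.960 = 48.
The 2nd smallest replicate is 1.207; the 48th is 2.436.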